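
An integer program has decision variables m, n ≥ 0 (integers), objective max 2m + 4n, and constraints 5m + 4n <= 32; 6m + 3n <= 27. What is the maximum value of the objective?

32

(m,n)=(0,8): 5·0+4·8=32≤32, 6·0+3·8=24≤27, objective 32.
(m,n)=(0,7): 5·0+4·7=28≤32, 6·0+3·7=21≤27, objective 28.
Maximum is 32 at (m,n)=(0,8).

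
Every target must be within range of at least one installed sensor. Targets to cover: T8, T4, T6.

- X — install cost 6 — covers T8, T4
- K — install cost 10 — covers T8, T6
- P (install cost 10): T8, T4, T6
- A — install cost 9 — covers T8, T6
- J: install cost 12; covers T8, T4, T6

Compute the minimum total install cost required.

This is an integer covering problem.
P alone covers T8, T4, T6 — every target.
Total install cost: 10.

10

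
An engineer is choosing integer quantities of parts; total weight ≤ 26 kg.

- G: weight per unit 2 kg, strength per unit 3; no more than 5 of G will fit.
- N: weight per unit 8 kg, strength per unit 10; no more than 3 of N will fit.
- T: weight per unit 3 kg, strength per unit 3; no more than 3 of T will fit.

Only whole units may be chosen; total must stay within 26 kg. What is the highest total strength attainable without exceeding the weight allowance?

35

1×G and 3×N: weight 26 ≤ 26, strength 1·3 + 3·10 = 33.
5×G and 2×N: weight 26 ≤ 26, strength 5·3 + 2·10 = 35.
Best is 35.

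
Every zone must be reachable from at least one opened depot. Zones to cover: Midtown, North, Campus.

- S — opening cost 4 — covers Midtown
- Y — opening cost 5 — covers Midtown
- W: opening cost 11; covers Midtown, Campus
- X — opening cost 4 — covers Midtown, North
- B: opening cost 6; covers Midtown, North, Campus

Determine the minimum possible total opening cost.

6

The greedy cost-per-new-zone heuristic would pick X and B for 10, but a cheaper cover exists.
B alone covers Midtown, North, Campus — every zone.
Total opening cost: 6.
No cover costs less than 6.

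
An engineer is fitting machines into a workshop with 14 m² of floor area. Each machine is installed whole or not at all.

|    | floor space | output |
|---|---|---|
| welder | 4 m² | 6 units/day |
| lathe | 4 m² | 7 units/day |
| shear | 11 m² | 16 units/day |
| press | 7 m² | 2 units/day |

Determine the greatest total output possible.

shear: floor space 11 ≤ 14, output 16.
welder + lathe: floor space 4 + 4 = 8 ≤ 14, output 6 + 7 = 13.
Best is shear with total output 16.

16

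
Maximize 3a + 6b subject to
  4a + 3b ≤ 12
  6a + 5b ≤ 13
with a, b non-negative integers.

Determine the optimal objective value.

12

Relaxing integrality, the LP optimum is 15.60 at (a,b) = (0, 2.6), which is not an integer point.
(a,b)=(0,2): 4·0+3·2=6≤12, 6·0+5·2=10≤13, objective 12.
(a,b)=(1,1): 4·1+3·1=7≤12, 6·1+5·1=11≤13, objective 9.
(a,b)=(0,1): 4·0+3·1=3≤12, 6·0+5·1=5≤13, objective 6.
The best lattice point is (0,2), giving 12.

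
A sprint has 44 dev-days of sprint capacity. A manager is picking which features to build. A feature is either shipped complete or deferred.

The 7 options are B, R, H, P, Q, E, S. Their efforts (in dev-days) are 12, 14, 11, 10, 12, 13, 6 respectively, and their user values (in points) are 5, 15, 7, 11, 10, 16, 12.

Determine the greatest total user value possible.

54

Allowing fractional choices, the relaxed optimum would be about 54.8, but features are indivisible.
R + P + E + S: effort 14 + 10 + 13 + 6 = 43 ≤ 44, user value 15 + 11 + 16 + 12 = 54.
R + H + E + S: effort 14 + 11 + 13 + 6 = 44 ≤ 44, user value 15 + 7 + 16 + 12 = 50.
Best is R, P, E, and S with total user value 54.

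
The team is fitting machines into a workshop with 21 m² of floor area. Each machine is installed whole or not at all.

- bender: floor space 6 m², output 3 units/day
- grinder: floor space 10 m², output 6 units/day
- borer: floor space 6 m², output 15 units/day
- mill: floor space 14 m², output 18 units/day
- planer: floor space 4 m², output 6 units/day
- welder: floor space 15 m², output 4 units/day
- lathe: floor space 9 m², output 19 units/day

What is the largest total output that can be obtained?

Take borer, planer, and lathe: floor space 6 + 4 + 9 = 19 ≤ 21, output 15 + 6 + 19 = 40.
No other feasible combination does better.

40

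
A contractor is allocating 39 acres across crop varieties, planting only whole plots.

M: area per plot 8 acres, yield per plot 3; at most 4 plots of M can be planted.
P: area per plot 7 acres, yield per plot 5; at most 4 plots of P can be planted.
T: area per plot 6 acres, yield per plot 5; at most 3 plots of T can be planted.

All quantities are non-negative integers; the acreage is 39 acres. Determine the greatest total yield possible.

Take 3×P and 3×T: area 39 ≤ 39, yield 3·5 + 3·5 = 30.
T has the best ratio (5/6) and is taken to its limit of 3; remaining capacity is filled optimally with the others.

30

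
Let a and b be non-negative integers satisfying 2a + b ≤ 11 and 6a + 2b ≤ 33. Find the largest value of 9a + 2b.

(a,b)=(5,1) is feasible, giving 47.
(a,b)=(5,0) is feasible, giving 45.
(a,b)=(4,2) is feasible, giving 40.
No feasible integer point exceeds 47.

47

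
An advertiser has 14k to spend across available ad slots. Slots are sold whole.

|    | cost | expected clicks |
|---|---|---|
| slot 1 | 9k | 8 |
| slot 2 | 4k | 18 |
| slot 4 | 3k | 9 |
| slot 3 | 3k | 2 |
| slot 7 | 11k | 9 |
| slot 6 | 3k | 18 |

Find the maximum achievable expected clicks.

Allowing fractional choices, the relaxed optimum would be about 48.6, but ad slots are indivisible.
slot 2 + slot 4 + slot 6: cost 4 + 3 + 3 = 10 ≤ 14, expected clicks 18 + 9 + 18 = 45.
slot 2 + slot 4 + slot 3 + slot 6: cost 4 + 3 + 3 + 3 = 13 ≤ 14, expected clicks 18 + 9 + 2 + 18 = 47.
Best is slot 2, slot 4, slot 3, and slot 6 with total expected clicks 47.

47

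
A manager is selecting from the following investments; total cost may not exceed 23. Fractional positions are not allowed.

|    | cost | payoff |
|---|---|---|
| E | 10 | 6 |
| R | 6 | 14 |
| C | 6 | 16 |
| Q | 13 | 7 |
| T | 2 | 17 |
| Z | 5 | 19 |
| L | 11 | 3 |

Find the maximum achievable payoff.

Take R, C, T, and Z: cost 6 + 6 + 2 + 5 = 19 ≤ 23, payoff 14 + 16 + 17 + 19 = 66.
No other feasible combination does better.

66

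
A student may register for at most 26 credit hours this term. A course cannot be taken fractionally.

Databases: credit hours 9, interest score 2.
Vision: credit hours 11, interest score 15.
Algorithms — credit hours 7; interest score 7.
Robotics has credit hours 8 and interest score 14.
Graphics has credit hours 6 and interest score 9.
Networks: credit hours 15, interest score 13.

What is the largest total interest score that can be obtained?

38

Allowing fractional choices, the relaxed optimum would be about 39.0, but courses are indivisible.
Vision + Algorithms + Robotics: credit hours 11 + 7 + 8 = 26 ≤ 26, interest score 15 + 7 + 14 = 36.
Vision + Robotics + Graphics: credit hours 11 + 8 + 6 = 25 ≤ 26, interest score 15 + 14 + 9 = 38.
Vision + Algorithms + Graphics: credit hours 11 + 7 + 6 = 24 ≤ 26, interest score 15 + 7 + 9 = 31.
Best is Vision, Robotics, and Graphics with total interest score 38.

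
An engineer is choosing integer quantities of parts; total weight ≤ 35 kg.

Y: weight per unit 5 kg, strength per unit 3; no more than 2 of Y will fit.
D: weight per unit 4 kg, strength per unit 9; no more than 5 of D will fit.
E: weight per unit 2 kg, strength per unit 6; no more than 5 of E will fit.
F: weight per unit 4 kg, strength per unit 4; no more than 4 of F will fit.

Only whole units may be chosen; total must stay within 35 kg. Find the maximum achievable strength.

79

Take 5×D, 5×E, and 1×F: weight 34 ≤ 35, strength 5·9 + 5·6 + 1·4 = 79.
E has the best ratio (6/2) and is taken to its limit of 5; remaining capacity is filled optimally with the others.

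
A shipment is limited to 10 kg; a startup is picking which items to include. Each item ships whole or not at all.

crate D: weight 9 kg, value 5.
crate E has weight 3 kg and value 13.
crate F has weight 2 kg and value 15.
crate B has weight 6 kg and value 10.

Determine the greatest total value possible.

28

Take crate E and crate F: weight 3 + 2 = 5 ≤ 10, value 13 + 15 = 28.
No other feasible combination does better.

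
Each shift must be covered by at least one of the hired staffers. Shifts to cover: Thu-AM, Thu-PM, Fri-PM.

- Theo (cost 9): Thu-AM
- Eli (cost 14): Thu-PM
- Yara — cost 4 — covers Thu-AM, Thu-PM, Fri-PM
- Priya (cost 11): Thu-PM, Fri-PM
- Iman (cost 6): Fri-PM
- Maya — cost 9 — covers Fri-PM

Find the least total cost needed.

4

Yara alone covers Thu-AM, Thu-PM, Fri-PM — every shift.
Total cost: 4.
No cover costs less than 4.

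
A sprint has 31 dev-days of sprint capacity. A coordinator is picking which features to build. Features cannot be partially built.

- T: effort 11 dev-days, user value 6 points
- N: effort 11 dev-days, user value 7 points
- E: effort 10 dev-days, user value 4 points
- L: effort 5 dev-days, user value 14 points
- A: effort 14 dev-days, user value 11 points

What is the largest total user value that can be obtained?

32

N + L + A: effort 11 + 5 + 14 = 30 ≤ 31, user value 7 + 14 + 11 = 32.
T + L + A: effort 11 + 5 + 14 = 30 ≤ 31, user value 6 + 14 + 11 = 31.
E + L + A: effort 10 + 5 + 14 = 29 ≤ 31, user value 4 + 14 + 11 = 29.
Best is N, L, and A with total user value 32.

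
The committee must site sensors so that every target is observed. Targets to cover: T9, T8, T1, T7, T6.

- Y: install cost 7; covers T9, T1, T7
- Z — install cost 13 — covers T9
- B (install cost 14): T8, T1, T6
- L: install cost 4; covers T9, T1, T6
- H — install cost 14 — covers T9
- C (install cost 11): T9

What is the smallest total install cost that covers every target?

21

This is a weighted set-cover instance.
The greedy cost-per-new-target heuristic would pick L, Y, and B for 25, but a cheaper cover exists.
Choose Y and B: together they cover T9, T8, T1, T7, T6 — every target.
Total install cost: 7 + 14 = 21.
No cover costs less than 21.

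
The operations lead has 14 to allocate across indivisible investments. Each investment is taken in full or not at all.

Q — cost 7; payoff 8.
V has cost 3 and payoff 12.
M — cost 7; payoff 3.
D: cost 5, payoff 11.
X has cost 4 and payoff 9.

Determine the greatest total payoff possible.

Q + V + X: cost 7 + 3 + 4 = 14 ≤ 14, payoff 8 + 12 + 9 = 29.
V + M + X: cost 3 + 7 + 4 = 14 ≤ 14, payoff 12 + 3 + 9 = 24.
V + D + X: cost 3 + 5 + 4 = 12 ≤ 14, payoff 12 + 11 + 9 = 32.
Best is V, D, and X with total payoff 32.

32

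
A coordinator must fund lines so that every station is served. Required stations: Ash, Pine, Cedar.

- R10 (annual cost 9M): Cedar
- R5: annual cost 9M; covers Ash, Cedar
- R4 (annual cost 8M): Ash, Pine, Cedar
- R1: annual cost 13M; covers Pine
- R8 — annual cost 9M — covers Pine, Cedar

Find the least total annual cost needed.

R4 alone covers Ash, Pine, Cedar — every station.
Total annual cost: 8.
No cover costs less than 8.

8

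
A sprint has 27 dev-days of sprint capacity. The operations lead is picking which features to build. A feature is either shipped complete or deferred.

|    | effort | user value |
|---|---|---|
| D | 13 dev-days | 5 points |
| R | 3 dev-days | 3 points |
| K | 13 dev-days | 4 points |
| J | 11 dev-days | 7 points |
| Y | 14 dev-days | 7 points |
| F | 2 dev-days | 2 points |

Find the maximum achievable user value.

16

J + Y + F: effort 11 + 14 + 2 = 27 ≤ 27, user value 7 + 7 + 2 = 16.
D + R + J: effort 13 + 3 + 11 = 27 ≤ 27, user value 5 + 3 + 7 = 15.
Best is J, Y, and F with total user value 16.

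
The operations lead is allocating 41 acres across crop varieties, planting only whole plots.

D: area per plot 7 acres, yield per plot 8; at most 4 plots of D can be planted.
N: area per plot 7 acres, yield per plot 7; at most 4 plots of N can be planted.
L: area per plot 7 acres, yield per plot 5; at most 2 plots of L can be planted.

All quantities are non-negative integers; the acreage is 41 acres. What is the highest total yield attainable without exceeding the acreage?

4×D and 1×N: area 35 ≤ 41, yield 4·8 + 1·7 = 39.
3×D and 2×N: area 35 ≤ 41, yield 3·8 + 2·7 = 38.
Best is 39.

39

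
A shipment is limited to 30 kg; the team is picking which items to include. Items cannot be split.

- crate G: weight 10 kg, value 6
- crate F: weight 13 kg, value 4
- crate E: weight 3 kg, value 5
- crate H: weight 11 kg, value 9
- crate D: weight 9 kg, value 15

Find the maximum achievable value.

30

Allowing fractional choices, the relaxed optimum would be about 33.2, but items are indivisible.
crate G + crate H + crate D: weight 10 + 11 + 9 = 30 ≤ 30, value 6 + 9 + 15 = 30.
crate E + crate H + crate D: weight 3 + 11 + 9 = 23 ≤ 30, value 5 + 9 + 15 = 29.
Best is crate G, crate H, and crate D with total value 30.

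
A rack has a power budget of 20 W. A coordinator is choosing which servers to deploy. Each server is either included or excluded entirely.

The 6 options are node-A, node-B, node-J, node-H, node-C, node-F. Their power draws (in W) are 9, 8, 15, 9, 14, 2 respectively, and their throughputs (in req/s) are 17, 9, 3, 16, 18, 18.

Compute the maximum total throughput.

51

node-A + node-B + node-F: power draw 9 + 8 + 2 = 19 ≤ 20, throughput 17 + 9 + 18 = 44.
node-B + node-H + node-F: power draw 8 + 9 + 2 = 19 ≤ 20, throughput 9 + 16 + 18 = 43.
node-A + node-H + node-F: power draw 9 + 9 + 2 = 20 ≤ 20, throughput 17 + 16 + 18 = 51.
Best is node-A, node-H, and node-F with total throughput 51.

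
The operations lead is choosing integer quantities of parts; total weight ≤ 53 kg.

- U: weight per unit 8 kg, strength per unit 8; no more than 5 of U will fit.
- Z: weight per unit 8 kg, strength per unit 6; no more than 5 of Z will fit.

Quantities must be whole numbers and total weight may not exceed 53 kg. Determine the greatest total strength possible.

46

5×U and 1×Z: weight 48 ≤ 53, strength 5·8 + 1·6 = 46.
4×U and 2×Z: weight 48 ≤ 53, strength 4·8 + 2·6 = 44.
Best is 46.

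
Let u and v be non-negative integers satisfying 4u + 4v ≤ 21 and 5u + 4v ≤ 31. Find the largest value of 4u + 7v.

35

The continuous relaxation peaks at (0, 5.25) with value 36.75; rounding to a feasible lattice point costs some objective.
(u,v)=(0,5): 4·0+4·5=20≤21, 5·0+4·5=20≤31, objective 35.
(u,v)=(1,4): 4·1+4·4=20≤21, 5·1+4·4=21≤31, objective 32.
(u,v)=(0,4): 4·0+4·4=16≤21, 5·0+4·4=16≤31, objective 28.
No feasible integer point exceeds 35.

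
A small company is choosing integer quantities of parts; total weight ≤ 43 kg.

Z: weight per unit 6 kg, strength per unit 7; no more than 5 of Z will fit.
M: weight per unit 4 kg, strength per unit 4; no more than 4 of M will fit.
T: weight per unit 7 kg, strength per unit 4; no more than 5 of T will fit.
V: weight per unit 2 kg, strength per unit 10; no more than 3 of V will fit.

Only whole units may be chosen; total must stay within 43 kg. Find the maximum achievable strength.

This is a bounded integer knapsack.
V has the best ratio (10/2); taking only V gives at most 3×10 = 30 (stopped by the supply cap of 3).
Mixing does better — 4×Z, 3×M, and 3×V: weight 42 ≤ 43, strength 4·7 + 3·4 + 3·10 = 70.

70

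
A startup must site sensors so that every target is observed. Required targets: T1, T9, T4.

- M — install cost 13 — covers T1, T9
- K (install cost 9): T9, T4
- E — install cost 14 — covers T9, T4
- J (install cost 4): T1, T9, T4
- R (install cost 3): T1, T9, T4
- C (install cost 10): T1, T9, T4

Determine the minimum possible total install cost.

3

This is an integer covering problem.
R alone covers T1, T9, T4 — every target.
Total install cost: 3.
No cover costs less than 3.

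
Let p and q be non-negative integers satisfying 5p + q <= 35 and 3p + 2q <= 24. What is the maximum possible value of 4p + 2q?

30

Relaxing integrality, the LP optimum is 30.57 at (p,q) = (6.57, 2.14), which is not an integer point.
(p,q)=(6,3): 5·6+1·3=33≤35, 3·6+2·3=24≤24, objective 30.
(p,q)=(6,2): 5·6+1·2=32≤35, 3·6+2·2=22≤24, objective 28.
(p,q)=(5,4): 5·5+1·4=29≤35, 3·5+2·4=23≤24, objective 28.
Maximum is 30 at (p,q)=(6,3).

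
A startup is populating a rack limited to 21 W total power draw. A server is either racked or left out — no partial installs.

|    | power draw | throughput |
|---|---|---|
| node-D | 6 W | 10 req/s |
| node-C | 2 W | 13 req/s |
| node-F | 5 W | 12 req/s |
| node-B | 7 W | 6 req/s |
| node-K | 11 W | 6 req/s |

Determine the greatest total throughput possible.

41

node-D + node-C + node-F + node-B: power draw 6 + 2 + 5 + 7 = 20 ≤ 21, throughput 10 + 13 + 12 + 6 = 41.
node-D + node-C + node-F: power draw 6 + 2 + 5 = 13 ≤ 21, throughput 10 + 13 + 12 = 35.
Best is node-D, node-C, node-F, and node-B with total throughput 41.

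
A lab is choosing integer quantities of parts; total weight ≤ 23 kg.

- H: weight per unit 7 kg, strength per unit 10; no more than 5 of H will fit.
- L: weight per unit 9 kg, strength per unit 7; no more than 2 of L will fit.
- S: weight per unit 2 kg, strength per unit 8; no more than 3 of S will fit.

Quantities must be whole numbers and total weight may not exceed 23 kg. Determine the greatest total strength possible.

This is a bounded integer knapsack.
S has the best ratio (8/2); taking only S gives at most 3×8 = 24 (stopped by the supply cap of 3).
Mixing does better — 2×H and 3×S: weight 20 ≤ 23, strength 2·10 + 3·8 = 44.

44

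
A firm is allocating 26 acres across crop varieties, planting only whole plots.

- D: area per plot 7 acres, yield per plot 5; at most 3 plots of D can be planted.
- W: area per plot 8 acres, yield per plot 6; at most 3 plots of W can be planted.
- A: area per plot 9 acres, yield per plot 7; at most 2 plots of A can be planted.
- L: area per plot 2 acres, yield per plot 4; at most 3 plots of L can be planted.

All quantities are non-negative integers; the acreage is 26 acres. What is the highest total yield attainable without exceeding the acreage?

26

L has the best ratio (4/2); taking only L gives at most 3×4 = 12 (stopped by the supply cap of 3).
Mixing does better — 2×A and 3×L: area 24 ≤ 26, yield 2·7 + 3·4 = 26.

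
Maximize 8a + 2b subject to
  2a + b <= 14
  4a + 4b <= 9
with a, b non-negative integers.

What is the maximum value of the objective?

Relaxing integrality, the LP optimum is 18.00 at (a,b) = (2.25, 0), which is not an integer point.
(a,b)=(2,0): 2·2+1·0=4≤14, 4·2+4·0=8≤9, objective 16.
(a,b)=(1,1): 2·1+1·1=3≤14, 4·1+4·1=8≤9, objective 10.
(a,b)=(1,0): 2·1+1·0=2≤14, 4·1+4·0=4≤9, objective 8.
No feasible integer point exceeds 16.

16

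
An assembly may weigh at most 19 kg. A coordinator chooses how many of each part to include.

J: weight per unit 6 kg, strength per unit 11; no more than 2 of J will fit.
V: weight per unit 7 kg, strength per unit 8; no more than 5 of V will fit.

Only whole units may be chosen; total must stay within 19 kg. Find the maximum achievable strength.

Take 2×J and 1×V: weight 19 ≤ 19, strength 2·11 + 1·8 = 30.
J has the best ratio (11/6) and is taken to its limit of 2; remaining capacity is filled optimally with the others.

30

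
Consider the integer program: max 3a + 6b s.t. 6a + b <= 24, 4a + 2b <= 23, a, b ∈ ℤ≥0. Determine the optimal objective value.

The continuous relaxation peaks at (0, 11.5) with value 69.00; rounding to a feasible lattice point costs some objective.
(a,b)=(0,11): 6·0+1·11=11≤24, 4·0+2·11=22≤23, objective 66.
(a,b)=(0,10): 6·0+1·10=10≤24, 4·0+2·10=20≤23, objective 60.
The best lattice point is (0,11), giving 66.

66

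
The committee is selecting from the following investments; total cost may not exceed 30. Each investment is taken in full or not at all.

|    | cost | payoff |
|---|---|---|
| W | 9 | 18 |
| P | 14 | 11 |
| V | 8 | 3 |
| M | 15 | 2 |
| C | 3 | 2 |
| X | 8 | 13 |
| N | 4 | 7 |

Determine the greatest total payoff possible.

41

This is an integer program with binary decision variables.
Take W, V, X, and N: cost 9 + 8 + 8 + 4 = 29 ≤ 30, payoff 18 + 3 + 13 + 7 = 41.
No other feasible combination does better.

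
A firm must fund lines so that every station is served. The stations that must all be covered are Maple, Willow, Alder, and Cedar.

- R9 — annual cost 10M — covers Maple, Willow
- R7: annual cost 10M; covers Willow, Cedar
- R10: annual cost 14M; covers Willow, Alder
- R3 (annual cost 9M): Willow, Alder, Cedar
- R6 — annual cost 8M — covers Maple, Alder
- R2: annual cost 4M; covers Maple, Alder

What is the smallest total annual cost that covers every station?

Choose R3 and R2: together they cover Maple, Willow, Alder, Cedar — every station.
Total annual cost: 9 + 4 = 13.

13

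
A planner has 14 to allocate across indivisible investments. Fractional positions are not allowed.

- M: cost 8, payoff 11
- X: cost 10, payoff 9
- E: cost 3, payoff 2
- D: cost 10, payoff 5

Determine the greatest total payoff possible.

13

Allowing fractional choices, the relaxed optimum would be about 16.4, but investments are indivisible.
M + E: cost 8 + 3 = 11 ≤ 14, payoff 11 + 2 = 13.
M: cost 8 ≤ 14, payoff 11.
Best is M and E with total payoff 13.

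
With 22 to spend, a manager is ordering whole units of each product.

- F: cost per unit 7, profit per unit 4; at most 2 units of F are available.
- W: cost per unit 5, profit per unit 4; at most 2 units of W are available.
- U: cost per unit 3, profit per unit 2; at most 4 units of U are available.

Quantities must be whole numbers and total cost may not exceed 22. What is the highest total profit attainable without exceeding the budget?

16

2×W and 3×U: cost 19 ≤ 22, profit 2·4 + 3·2 = 14.
2×W and 4×U: cost 22 ≤ 22, profit 2·4 + 4·2 = 16.
Best is 16.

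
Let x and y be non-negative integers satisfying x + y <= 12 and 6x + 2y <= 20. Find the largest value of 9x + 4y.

40

(x,y)=(0,10): 1·0+1·10=10≤12, 6·0+2·10=20≤20, objective 40.
(x,y)=(0,9): 1·0+1·9=9≤12, 6·0+2·9=18≤20, objective 36.
The best lattice point is (0,10), giving 40.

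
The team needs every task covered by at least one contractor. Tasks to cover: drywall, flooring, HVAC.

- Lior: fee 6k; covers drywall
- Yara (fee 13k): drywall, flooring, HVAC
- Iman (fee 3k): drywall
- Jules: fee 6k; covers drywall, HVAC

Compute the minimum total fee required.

13

The greedy cost-per-new-task heuristic would pick Iman, Jules, and Yara for 22, but a cheaper cover exists.
Yara alone covers drywall, flooring, HVAC — every task.
Total fee: 13.
No cover costs less than 13.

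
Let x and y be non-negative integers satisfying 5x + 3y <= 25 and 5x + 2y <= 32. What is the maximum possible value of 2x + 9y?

The continuous relaxation peaks at (0, 8.33) with value 75.00; rounding to a feasible lattice point costs some objective.
(x,y)=(0,8) is feasible, giving 72.
(x,y)=(0,7) is feasible, giving 63.
Maximum is 72 at (x,y)=(0,8).

72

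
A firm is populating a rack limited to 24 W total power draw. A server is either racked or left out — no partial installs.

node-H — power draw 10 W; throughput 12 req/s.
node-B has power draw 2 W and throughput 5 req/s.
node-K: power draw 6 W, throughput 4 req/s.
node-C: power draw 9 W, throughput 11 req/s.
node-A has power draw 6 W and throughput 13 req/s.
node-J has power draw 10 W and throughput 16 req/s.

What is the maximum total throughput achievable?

Allowing fractional choices, the relaxed optimum would be about 41.3, but servers are indivisible.
node-H + node-B + node-K + node-A: power draw 10 + 2 + 6 + 6 = 24 ≤ 24, throughput 12 + 5 + 4 + 13 = 34.
node-B + node-A + node-J: power draw 2 + 6 + 10 = 18 ≤ 24, throughput 5 + 13 + 16 = 34.
node-B + node-K + node-A + node-J: power draw 2 + 6 + 6 + 10 = 24 ≤ 24, throughput 5 + 4 + 13 + 16 = 38.
Best is node-B, node-K, node-A, and node-J with total throughput 38.

38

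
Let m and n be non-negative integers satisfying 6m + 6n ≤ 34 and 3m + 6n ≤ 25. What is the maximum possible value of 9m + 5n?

Relaxing integrality, the LP optimum is 51.00 at (m,n) = (5.67, 0), which is not an integer point.
(m,n)=(5,0): 6·5+6·0=30≤34, 3·5+6·0=15≤25, objective 45.
(m,n)=(4,1): 6·4+6·1=30≤34, 3·4+6·1=18≤25, objective 41.
(m,n)=(4,0): 6·4+6·0=24≤34, 3·4+6·0=12≤25, objective 36.
The best lattice point is (5,0), giving 45.

45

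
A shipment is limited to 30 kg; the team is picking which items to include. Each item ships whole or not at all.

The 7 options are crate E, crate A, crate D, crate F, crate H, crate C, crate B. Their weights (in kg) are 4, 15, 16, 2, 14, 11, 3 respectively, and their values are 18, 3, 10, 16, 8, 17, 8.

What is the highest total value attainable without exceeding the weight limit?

This is a 0-1 knapsack instance.
crate E + crate F + crate C + crate B: weight 4 + 2 + 11 + 3 = 20 ≤ 30, value 18 + 16 + 17 + 8 = 59.
crate E + crate D + crate F + crate B: weight 4 + 16 + 2 + 3 = 25 ≤ 30, value 18 + 10 + 16 + 8 = 52.
Best is crate E, crate F, crate C, and crate B with total value 59.

59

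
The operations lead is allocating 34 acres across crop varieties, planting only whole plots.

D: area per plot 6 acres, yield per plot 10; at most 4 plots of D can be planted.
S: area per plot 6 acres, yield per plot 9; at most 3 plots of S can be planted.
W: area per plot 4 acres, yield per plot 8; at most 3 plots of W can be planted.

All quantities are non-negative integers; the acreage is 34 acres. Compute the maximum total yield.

W has the best ratio (8/4); taking only W gives at most 3×8 = 24 (stopped by the supply cap of 3).
Mixing does better — 4×D, 1×S, and 1×W: area 34 ≤ 34, yield 4·10 + 1·9 + 1·8 = 57.

57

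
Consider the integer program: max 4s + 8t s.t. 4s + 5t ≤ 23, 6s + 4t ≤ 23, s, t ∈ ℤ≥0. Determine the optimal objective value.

32

The continuous relaxation peaks at (0, 4.6) with value 36.80; rounding to a feasible lattice point costs some objective.
(s,t)=(0,4): 4·0+5·4=20≤23, 6·0+4·4=16≤23, objective 32.
(s,t)=(1,3): 4·1+5·3=19≤23, 6·1+4·3=18≤23, objective 28.
(s,t)=(0,3): 4·0+5·3=15≤23, 6·0+4·3=12≤23, objective 24.
No feasible integer point exceeds 32.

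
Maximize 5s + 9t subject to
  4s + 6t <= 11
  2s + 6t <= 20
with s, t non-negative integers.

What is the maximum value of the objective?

(s,t)=(1,1): 4·1+6·1=10≤11, 2·1+6·1=8≤20, objective 14.
(s,t)=(2,0): 4·2+6·0=8≤11, 2·2+6·0=4≤20, objective 10.
(s,t)=(0,1): 4·0+6·1=6≤11, 2·0+6·1=6≤20, objective 9.
(s,t)=(1,0): 4·1+6·0=4≤11, 2·1+6·0=2≤20, objective 5.
No feasible integer point exceeds 14.

14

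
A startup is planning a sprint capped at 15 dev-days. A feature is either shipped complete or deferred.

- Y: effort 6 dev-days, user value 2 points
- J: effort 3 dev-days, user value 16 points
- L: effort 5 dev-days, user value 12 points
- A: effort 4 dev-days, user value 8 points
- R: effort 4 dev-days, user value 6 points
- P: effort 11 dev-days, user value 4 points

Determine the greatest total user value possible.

36

J + L + R: effort 3 + 5 + 4 = 12 ≤ 15, user value 16 + 12 + 6 = 34.
J + L + A: effort 3 + 5 + 4 = 12 ≤ 15, user value 16 + 12 + 8 = 36.
J + A + R: effort 3 + 4 + 4 = 11 ≤ 15, user value 16 + 8 + 6 = 30.
Best is J, L, and A with total user value 36.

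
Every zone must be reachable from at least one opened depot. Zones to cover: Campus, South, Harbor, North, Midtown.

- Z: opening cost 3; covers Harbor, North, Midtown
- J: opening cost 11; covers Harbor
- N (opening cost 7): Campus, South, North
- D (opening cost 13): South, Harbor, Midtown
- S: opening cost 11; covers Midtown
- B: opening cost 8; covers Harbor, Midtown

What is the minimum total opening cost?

This is a weighted set-cover instance.
Choose Z and N: together they cover Campus, South, Harbor, North, Midtown — every zone.
Total opening cost: 3 + 7 = 10.
No cover costs less than 10.

10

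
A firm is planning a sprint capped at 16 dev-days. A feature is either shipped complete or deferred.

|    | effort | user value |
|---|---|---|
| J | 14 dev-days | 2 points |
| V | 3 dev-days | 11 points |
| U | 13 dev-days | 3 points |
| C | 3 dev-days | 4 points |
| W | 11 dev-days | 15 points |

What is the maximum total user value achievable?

Allowing fractional choices, the relaxed optimum would be about 28.7, but features are indivisible.
C + W: effort 3 + 11 = 14 ≤ 16, user value 4 + 15 = 19.
V + W: effort 3 + 11 = 14 ≤ 16, user value 11 + 15 = 26.
Best is V and W with total user value 26.

26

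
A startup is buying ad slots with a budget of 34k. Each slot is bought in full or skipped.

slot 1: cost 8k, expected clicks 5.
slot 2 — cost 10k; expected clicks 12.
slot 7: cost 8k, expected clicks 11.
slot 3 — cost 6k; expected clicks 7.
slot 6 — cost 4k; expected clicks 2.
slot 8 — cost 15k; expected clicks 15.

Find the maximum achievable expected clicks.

38

This is an integer program with binary decision variables.
slot 1 + slot 2 + slot 7 + slot 3: cost 8 + 10 + 8 + 6 = 32 ≤ 34, expected clicks 5 + 12 + 11 + 7 = 35.
slot 2 + slot 7 + slot 8: cost 10 + 8 + 15 = 33 ≤ 34, expected clicks 12 + 11 + 15 = 38.
Best is slot 2, slot 7, and slot 8 with total expected clicks 38.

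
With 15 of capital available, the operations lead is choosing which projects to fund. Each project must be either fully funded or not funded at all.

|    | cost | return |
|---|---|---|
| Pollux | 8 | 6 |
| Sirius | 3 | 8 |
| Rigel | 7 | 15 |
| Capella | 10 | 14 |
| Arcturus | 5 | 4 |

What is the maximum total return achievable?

27

Allowing fractional choices, the relaxed optimum would be about 30.0, but projects are indivisible.
Sirius + Rigel + Arcturus: cost 3 + 7 + 5 = 15 ≤ 15, return 8 + 15 + 4 = 27.
Sirius + Rigel: cost 3 + 7 = 10 ≤ 15, return 8 + 15 = 23.
Best is Sirius, Rigel, and Arcturus with total return 27.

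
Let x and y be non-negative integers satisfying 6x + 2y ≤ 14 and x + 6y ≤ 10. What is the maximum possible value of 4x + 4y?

12

The continuous relaxation peaks at (1.88, 1.35) with value 12.94; rounding to a feasible lattice point costs some objective.
(x,y)=(2,1): 6·2+2·1=14≤14, 1·2+6·1=8≤10, objective 12.
(x,y)=(1,1): 6·1+2·1=8≤14, 1·1+6·1=7≤10, objective 8.
(x,y)=(2,0): 6·2+2·0=12≤14, 1·2+6·0=2≤10, objective 8.
(x,y)=(0,1): 6·0+2·1=2≤14, 1·0+6·1=6≤10, objective 4.
No feasible integer point exceeds 12.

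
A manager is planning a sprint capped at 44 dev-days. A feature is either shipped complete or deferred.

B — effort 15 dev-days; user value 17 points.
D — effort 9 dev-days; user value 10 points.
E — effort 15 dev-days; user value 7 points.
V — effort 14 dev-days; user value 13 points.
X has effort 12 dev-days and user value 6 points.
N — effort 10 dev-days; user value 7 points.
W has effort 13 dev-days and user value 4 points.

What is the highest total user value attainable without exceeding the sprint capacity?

40

Allowing fractional choices, the relaxed optimum would be about 44.2, but features are indivisible.
B + D + V: effort 15 + 9 + 14 = 38 ≤ 44, user value 17 + 10 + 13 = 40.
B + V + N: effort 15 + 14 + 10 = 39 ≤ 44, user value 17 + 13 + 7 = 37.
B + E + V: effort 15 + 15 + 14 = 44 ≤ 44, user value 17 + 7 + 13 = 37.
Best is B, D, and V with total user value 40.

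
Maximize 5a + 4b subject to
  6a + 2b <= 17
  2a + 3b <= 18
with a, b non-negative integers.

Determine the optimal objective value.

(a,b)=(1,5) is feasible, giving 25.
(a,b)=(0,6) is feasible, giving 24.
(a,b)=(1,4) is feasible, giving 21.
The best lattice point is (1,5), giving 25.

25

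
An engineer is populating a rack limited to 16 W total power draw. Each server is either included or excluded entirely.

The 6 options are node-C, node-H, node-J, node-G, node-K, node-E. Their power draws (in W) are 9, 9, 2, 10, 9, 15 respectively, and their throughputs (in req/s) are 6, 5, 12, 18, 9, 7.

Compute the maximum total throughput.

30

node-J + node-G: power draw 2 + 10 = 12 ≤ 16, throughput 12 + 18 = 30.
node-J + node-K: power draw 2 + 9 = 11 ≤ 16, throughput 12 + 9 = 21.
Best is node-J and node-G with total throughput 30.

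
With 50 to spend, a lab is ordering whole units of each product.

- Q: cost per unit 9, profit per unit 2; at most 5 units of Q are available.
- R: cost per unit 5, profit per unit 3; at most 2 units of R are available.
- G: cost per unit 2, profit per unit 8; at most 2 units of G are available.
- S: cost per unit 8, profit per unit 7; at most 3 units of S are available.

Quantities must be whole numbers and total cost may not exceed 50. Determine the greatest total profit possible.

1×Q, 2×R, 2×G, and 3×S: cost 47 ≤ 50, profit 1·2 + 2·3 + 2·8 + 3·7 = 45.
2×R, 2×G, and 3×S: cost 38 ≤ 50, profit 2·3 + 2·8 + 3·7 = 43.
Best is 45.

45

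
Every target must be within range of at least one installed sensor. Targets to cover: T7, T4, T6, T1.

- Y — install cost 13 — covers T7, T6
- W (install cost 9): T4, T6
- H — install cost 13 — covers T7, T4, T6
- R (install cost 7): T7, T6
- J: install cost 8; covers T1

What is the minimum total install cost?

Choose H and J: together they cover T7, T4, T6, T1 — every target.
Total install cost: 13 + 8 = 21.

21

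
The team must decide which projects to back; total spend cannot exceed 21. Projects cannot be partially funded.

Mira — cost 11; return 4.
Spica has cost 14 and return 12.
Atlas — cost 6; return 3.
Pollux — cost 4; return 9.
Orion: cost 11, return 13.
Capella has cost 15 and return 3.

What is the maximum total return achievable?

Allowing fractional choices, the relaxed optimum would be about 27.1, but projects are indivisible.
Atlas + Pollux + Orion: cost 6 + 4 + 11 = 21 ≤ 21, return 3 + 9 + 13 = 25.
Pollux + Orion: cost 4 + 11 = 15 ≤ 21, return 9 + 13 = 22.
Best is Atlas, Pollux, and Orion with total return 25.

25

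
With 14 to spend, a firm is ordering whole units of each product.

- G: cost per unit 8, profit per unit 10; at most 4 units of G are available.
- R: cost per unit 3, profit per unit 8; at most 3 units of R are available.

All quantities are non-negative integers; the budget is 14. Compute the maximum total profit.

26

R has the best ratio (8/3); taking only R gives at most 3×8 = 24 (stopped by the supply cap of 3).
Mixing does better — 1×G and 2×R: cost 14 ≤ 14, profit 1·10 + 2·8 = 26.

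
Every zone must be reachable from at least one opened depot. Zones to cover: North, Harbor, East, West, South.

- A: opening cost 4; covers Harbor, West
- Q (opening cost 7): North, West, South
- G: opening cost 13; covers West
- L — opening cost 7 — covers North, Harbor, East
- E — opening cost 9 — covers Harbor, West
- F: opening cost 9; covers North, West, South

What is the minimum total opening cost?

14

The greedy cost-per-new-zone heuristic would pick A, Q, and L for 18, but a cheaper cover exists.
Choose Q and L: together they cover North, Harbor, East, West, South — every zone.
Total opening cost: 7 + 7 = 14.
No cover costs less than 14.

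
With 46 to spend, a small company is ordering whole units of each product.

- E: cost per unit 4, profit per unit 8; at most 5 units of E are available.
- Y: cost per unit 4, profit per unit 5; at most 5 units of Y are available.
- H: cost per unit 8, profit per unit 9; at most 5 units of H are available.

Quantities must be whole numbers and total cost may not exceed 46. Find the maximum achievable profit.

E has the best ratio (8/4); taking only E gives at most 5×8 = 40 (stopped by the supply cap of 5).
Mixing does better — 5×E, 4×Y, and 1×H: cost 44 ≤ 46, profit 5·8 + 4·5 + 1·9 = 69.

69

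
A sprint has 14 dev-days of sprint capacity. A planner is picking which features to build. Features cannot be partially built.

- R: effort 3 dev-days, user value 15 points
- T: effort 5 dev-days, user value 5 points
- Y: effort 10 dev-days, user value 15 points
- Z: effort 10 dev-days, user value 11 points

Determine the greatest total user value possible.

R + T: effort 3 + 5 = 8 ≤ 14, user value 15 + 5 = 20.
R + Z: effort 3 + 10 = 13 ≤ 14, user value 15 + 11 = 26.
R + Y: effort 3 + 10 = 13 ≤ 14, user value 15 + 15 = 30.
Best is R and Y with total user value 30.

30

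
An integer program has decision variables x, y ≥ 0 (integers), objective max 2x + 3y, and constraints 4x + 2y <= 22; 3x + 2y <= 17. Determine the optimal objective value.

The continuous relaxation peaks at (0, 8.5) with value 25.50; rounding to a feasible lattice point costs some objective.
(x,y)=(0,8): 4·0+2·8=16≤22, 3·0+2·8=16≤17, objective 24.
(x,y)=(1,7): 4·1+2·7=18≤22, 3·1+2·7=17≤17, objective 23.
Maximum is 24 at (x,y)=(0,8).

24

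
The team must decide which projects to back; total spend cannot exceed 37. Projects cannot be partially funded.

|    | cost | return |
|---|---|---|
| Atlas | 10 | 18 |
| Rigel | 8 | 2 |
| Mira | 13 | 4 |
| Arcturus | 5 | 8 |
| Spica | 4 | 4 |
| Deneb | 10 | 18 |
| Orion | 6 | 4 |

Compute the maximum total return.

This is a 0-1 knapsack instance.
Allowing fractional choices, the relaxed optimum would be about 52.6, but projects are indivisible.
Atlas + Arcturus + Spica + Deneb: cost 10 + 5 + 4 + 10 = 29 ≤ 37, return 18 + 8 + 4 + 18 = 48.
Atlas + Rigel + Arcturus + Spica + Deneb: cost 10 + 8 + 5 + 4 + 10 = 37 ≤ 37, return 18 + 2 + 8 + 4 + 18 = 50.
Atlas + Arcturus + Spica + Deneb + Orion: cost 10 + 5 + 4 + 10 + 6 = 35 ≤ 37, return 18 + 8 + 4 + 18 + 4 = 52.
Best is Atlas, Arcturus, Spica, Deneb, and Orion with total return 52.

52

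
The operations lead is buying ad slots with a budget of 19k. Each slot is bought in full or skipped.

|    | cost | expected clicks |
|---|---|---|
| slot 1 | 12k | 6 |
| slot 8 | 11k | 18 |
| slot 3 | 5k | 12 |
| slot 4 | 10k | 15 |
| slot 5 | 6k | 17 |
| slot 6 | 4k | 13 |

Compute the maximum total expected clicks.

Allowing fractional choices, the relaxed optimum would be about 48.5, but ad slots are indivisible.
slot 8 + slot 5: cost 11 + 6 = 17 ≤ 19, expected clicks 18 + 17 = 35.
slot 3 + slot 5 + slot 6: cost 5 + 6 + 4 = 15 ≤ 19, expected clicks 12 + 17 + 13 = 42.
slot 3 + slot 4 + slot 6: cost 5 + 10 + 4 = 19 ≤ 19, expected clicks 12 + 15 + 13 = 40.
Best is slot 3, slot 5, and slot 6 with total expected clicks 42.

42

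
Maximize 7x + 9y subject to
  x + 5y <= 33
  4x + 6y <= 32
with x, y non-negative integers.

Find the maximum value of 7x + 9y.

56

(x,y)=(8,0): 1·8+5·0=8≤33, 4·8+6·0=32≤32, objective 56.
(x,y)=(7,0): 1·7+5·0=7≤33, 4·7+6·0=28≤32, objective 49.
No feasible integer point exceeds 56.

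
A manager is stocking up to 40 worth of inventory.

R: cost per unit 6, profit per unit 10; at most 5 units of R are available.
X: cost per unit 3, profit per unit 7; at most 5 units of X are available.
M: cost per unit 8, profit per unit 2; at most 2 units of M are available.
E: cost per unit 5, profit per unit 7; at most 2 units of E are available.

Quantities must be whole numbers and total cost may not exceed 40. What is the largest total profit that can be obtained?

3×R, 4×X, and 2×E: cost 40 ≤ 40, profit 3·10 + 4·7 + 2·7 = 72.
4×R and 5×X: cost 39 ≤ 40, profit 4·10 + 5·7 = 75.
Best is 75.

75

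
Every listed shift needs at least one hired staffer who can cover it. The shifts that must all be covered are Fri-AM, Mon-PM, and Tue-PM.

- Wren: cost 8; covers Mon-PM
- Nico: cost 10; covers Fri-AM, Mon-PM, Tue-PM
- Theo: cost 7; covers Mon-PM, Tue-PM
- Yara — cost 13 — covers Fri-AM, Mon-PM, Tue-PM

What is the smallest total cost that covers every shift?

Nico alone covers Fri-AM, Mon-PM, Tue-PM — every shift.
Total cost: 10.
No cover costs less than 10.

10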